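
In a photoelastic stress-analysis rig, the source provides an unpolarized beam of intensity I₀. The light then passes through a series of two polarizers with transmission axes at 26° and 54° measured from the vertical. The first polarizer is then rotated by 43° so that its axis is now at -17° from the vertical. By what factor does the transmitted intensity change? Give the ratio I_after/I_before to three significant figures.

I_new/I_old ≈ 0.136

Before rotation:
Unpolarized light through the first polarizer → I₁ = ½ I₀, now polarized at 26°.
I₂ = I₁ cos²(54° − 26°) = 0.5 I₀ · cos²(28°) = 0.3898 I₀.
After rotation:
Unpolarized light through the first polarizer → I₁ = ½ I₀, now polarized at -17°.
I₂ = I₁ cos²(54° + 17°) = 0.5 I₀ · cos²(71°) = 0.053 I₀.
Ratio = 0.053 / 0.3898 = 0.136.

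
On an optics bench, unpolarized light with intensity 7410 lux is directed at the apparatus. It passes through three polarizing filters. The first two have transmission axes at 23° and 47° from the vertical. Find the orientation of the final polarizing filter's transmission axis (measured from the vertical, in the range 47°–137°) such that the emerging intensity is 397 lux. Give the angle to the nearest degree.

Unpolarized light through the first polarizer → I₁ = ½ I₀, now polarized at 23°.
I₂ = I₁ cos²(47° − 23°) = 0.5 I₀ · cos²(24°) = 0.4173 I₀.
Target fraction: 397 / 7410 lux = 0.05358 of I₀.
Need I₃/I₀ = 0.05358, so cos²(θ − 47°) = 0.05358 / 0.4173 = 0.1284.
θ − 47° = arccos(√0.1284) = 69.0°, giving θ ≈ 47 + 69.0 = 116.0°.

θ ≈ 116°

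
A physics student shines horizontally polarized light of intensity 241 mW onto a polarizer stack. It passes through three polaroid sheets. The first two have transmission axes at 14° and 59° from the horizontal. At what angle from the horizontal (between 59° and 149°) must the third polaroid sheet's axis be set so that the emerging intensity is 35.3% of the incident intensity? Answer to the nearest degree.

I₁ = I₀ cos²(14° − 0°) = I₀ cos²(14°) = 0.9415 I₀.
I₂ = I₁ cos²(59° − 14°) = 0.9415 I₀ · cos²(45°) = 0.4707 I₀.
Need I₃/I₀ = 0.353, so cos²(θ − 59°) = 0.353 / 0.4707 = 0.7499.
θ − 59° = arccos(√0.7499) = 30.0°, giving θ ≈ 59 + 30.0 = 89.0°.

θ ≈ 89°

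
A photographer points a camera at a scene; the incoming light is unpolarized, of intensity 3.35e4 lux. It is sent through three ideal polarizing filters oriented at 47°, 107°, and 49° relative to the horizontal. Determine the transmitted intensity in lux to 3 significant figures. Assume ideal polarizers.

I ≈ 1180 lux

Unpolarized light through the first polarizer → I₁ = 3.35e4 lux/2 = 1.675e+04 lux, polarized at 47°.
I₂ = I₁ · cos²(60°) = 1.675e+04 · 0.25 = 4188 lux.
I₃ = I₂ · cos²(58°) = 4188 · 0.2808 = 1176 lux.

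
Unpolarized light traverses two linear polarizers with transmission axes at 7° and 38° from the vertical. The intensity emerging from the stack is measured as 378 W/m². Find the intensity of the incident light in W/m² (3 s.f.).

I₀ ≈ 1030 W/m²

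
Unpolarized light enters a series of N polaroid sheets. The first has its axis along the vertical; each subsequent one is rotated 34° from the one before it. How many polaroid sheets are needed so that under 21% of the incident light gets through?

First polarizer halves the unpolarized light: factor 1/2.
Each further stage multiplies by cos²(34°) = 0.6873.
After N polarizers: T = 0.5·0.6873^(N−1). Require T < 0.21 ⇒ N−1 > ln(0.21/0.5)/ln(0.6873) = 2.31, so N−1 ≥ 3 and N = 4.
Check: N=4 gives T = 0.1623 < 0.21; N=3 gives T = 0.2362.

N = 4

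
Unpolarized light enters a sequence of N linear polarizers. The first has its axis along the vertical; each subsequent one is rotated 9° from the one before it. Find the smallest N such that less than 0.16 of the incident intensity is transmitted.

First polarizer halves the unpolarized light: factor 1/2.
Each further stage multiplies by cos²(9°) = 0.9755.
After N polarizers: T = 0.5·0.9755^(N−1). Require T < 0.16 ⇒ N−1 > ln(0.16/0.5)/ln(0.9755) = 45.99, so N−1 ≥ 46 and N = 47.
Check: N=47 gives T = 0.16 < 0.16; N=46 gives T = 0.164.

N = 47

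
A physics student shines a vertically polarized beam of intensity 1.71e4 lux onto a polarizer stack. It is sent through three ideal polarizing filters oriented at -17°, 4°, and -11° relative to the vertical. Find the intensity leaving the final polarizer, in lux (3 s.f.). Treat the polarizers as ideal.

I₁ = 1.71e4 lux · cos²(17°) = 1.564e+04 lux.
I₂ = I₁ · cos²(21°) = 1.564e+04 · 0.8716 = 1.363e+04 lux.
I₃ = I₂ · cos²(15°) = 1.363e+04 · 0.933 = 1.272e+04 lux.

I ≈ 1.27e4 lux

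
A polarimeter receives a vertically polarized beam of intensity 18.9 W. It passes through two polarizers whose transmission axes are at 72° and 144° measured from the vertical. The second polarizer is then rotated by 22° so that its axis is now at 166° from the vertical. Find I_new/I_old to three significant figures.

Before rotation:
By Malus's law, I₁ = I₀ cos²(72° − 0°) = I₀ cos²(72°) = 0.09549 I₀.
I₂ = I₁ cos²(144° − 72°) = 0.09549 I₀ · cos²(72°) = 0.009119 I₀.
After rotation:
I₁ = I₀ cos²(72° − 0°) = I₀ cos²(72°) = 0.09549 I₀.
Angle between axes 1 and 2: 86°. I₂ = 0.09549 I₀ · cos²(86°) = 0.0004647 I₀.
Ratio = 0.0004647 / 0.009119 = 0.05096.

I_new/I_old ≈ 0.0510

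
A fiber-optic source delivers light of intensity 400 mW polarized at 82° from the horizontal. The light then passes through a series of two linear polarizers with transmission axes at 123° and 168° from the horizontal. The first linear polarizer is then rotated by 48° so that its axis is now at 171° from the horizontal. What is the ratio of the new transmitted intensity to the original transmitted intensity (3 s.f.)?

Before rotation:
I₁ = I₀ cos²(123° − 82°) = I₀ cos²(41°) = 0.5696 I₀.
I₂ = I₁ cos²(168° − 123°) = 0.5696 I₀ · cos²(45°) = 0.2848 I₀.
After rotation:
I₁ = I₀ cos²(171° − 82°) = I₀ cos²(89°) = 0.0003046 I₀.
I₂ = I₁ cos²(168° − 171°) = 0.0003046 I₀ · cos²(3°) = 0.0003038 I₀.
Ratio = 0.0003038 / 0.2848 = 0.001067.

I_new/I_old ≈ 0.00107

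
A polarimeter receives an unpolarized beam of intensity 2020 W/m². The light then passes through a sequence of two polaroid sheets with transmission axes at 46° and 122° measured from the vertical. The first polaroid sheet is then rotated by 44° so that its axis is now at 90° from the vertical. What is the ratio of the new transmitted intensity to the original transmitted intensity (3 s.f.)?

Before rotation:
Unpolarized light through the first polarizer → I₁ = ½ I₀, now polarized at 46°.
I₂ = I₁ cos²(122° − 46°) = 0.5 I₀ · cos²(76°) = 0.02926 I₀.
After rotation:
Unpolarized light through the first polarizer → I₁ = ½ I₀, now polarized at 90°.
I₂ = I₁ cos²(122° − 90°) = 0.5 I₀ · cos²(32°) = 0.3596 I₀.
Ratio = 0.3596 / 0.02926 = 12.29.

I_new/I_old ≈ 12.3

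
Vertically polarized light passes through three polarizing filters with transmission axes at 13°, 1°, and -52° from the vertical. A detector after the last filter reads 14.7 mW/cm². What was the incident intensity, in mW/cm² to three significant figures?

I₀ ≈ 44.7 mW/cm²

By Malus's law, I₁ = I₀ cos²(13° − 0°) = I₀ cos²(13°) = 0.9494 I₀.
I₂ = I₁ cos²(1° − 13°) = 0.9494 I₀ · cos²(12°) = 0.9084 I₀.
I₃ = I₂ cos²(-52° − 1°) = 0.9084 I₀ · cos²(53°) = 0.329 I₀.
So 14.7 mW/cm² = 0.329 I₀, giving I₀ = 14.7/0.329 = 44.68 mW/cm².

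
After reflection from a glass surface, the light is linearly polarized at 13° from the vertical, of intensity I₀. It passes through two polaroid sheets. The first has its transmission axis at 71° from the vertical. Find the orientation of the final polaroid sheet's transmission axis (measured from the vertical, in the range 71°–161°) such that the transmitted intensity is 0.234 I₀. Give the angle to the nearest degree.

θ ≈ 95°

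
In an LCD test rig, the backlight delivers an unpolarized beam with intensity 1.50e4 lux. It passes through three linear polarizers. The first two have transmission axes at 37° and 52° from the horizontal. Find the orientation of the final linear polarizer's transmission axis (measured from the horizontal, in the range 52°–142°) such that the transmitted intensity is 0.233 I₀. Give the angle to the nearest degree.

Unpolarized light through the first polarizer → I₁ = ½ I₀, now polarized at 37°.
I₂ = I₁ cos²(52° − 37°) = 0.5 I₀ · cos²(15°) = 0.4665 I₀.
Need I₃/I₀ = 0.233, so cos²(θ − 52°) = 0.233 / 0.4665 = 0.4995.
θ − 52° = arccos(√0.4995) = 45.0°, giving θ ≈ 52 + 45.0 = 97.0°.

θ ≈ 97°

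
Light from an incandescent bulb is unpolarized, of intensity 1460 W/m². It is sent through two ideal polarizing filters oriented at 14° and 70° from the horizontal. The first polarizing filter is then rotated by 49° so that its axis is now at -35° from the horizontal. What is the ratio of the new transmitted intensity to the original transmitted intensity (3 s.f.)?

Before rotation:
Unpolarized light through the first polarizer → I₁ = ½ I₀, now polarized at 14°.
I₂ = I₁ cos²(70° − 14°) = 0.5 I₀ · cos²(56°) = 0.1563 I₀.
After rotation:
Unpolarized light through the first polarizer → I₁ = ½ I₀, now polarized at -35°.
Angle between axes 1 and 2: 75°. I₂ = 0.5 I₀ · cos²(75°) = 0.03349 I₀.
Ratio = 0.03349 / 0.1563 = 0.2142.

I_new/I_old ≈ 0.214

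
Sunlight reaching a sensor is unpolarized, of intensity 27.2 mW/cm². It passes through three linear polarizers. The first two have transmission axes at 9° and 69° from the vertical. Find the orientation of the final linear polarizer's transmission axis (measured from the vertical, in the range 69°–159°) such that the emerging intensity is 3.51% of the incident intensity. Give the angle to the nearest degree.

θ ≈ 127°

Unpolarized light through the first polarizer → I₁ = ½ I₀, now polarized at 9°.
I₂ = I₁ cos²(69° − 9°) = 0.5 I₀ · cos²(60°) = 0.125 I₀.
Need I₃/I₀ = 0.0351, so cos²(θ − 69°) = 0.0351 / 0.125 = 0.2808.
θ − 69° = arccos(√0.2808) = 58.0°, giving θ ≈ 69 + 58.0 = 127.0°.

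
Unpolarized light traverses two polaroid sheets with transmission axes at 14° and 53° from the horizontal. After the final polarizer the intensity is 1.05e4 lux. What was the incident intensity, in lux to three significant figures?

I₀ ≈ 3.48e4 lux

Unpolarized light through the first polarizer → I₁ = ½ I₀, now polarized at 14°.
I₂ = I₁ cos²(53° − 14°) = 0.5 I₀ · cos²(39°) = 0.302 I₀.
So 1.05e4 lux = 0.302 I₀, giving I₀ = 1.05e4/0.302 = 3.477e+04 lux.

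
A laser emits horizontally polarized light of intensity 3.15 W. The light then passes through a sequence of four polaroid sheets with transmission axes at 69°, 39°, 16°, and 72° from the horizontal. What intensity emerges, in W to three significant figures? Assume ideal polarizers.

I₁ = 3.15 W · cos²(69°) = 0.4045 W.
I₂ = I₁ · cos²(30°) = 0.4045 · 0.75 = 0.3034 W.
I₃ = I₂ · cos²(23°) = 0.3034 · 0.8473 = 0.2571 W.
I₄ = I₃ · cos²(56°) = 0.2571 · 0.3127 = 0.08039 W.

I ≈ 0.0804 W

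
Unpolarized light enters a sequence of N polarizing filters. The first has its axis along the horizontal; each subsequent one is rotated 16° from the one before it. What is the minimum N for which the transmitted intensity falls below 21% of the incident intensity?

First polarizer halves the unpolarized light: factor 1/2.
Each further stage multiplies by cos²(16°) = 0.924.
After N polarizers: T = 0.5·0.924^(N−1). Require T < 0.21 ⇒ N−1 > ln(0.21/0.5)/ln(0.924) = 10.98, so N−1 ≥ 11 and N = 12.
Check: N=12 gives T = 0.2096 < 0.21; N=11 gives T = 0.2269.

N = 12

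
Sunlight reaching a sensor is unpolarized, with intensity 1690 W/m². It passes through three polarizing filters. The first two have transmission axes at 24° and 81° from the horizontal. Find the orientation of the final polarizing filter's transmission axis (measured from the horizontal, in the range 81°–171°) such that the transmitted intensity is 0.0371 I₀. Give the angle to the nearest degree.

θ ≈ 141°

Unpolarized light through the first polarizer → I₁ = ½ I₀, now polarized at 24°.
I₂ = I₁ cos²(81° − 24°) = 0.5 I₀ · cos²(57°) = 0.1483 I₀.
Need I₃/I₀ = 0.0371, so cos²(θ − 81°) = 0.0371 / 0.1483 = 0.2501.
θ − 81° = arccos(√0.2501) = 60.0°, giving θ ≈ 81 + 60.0 = 141.0°.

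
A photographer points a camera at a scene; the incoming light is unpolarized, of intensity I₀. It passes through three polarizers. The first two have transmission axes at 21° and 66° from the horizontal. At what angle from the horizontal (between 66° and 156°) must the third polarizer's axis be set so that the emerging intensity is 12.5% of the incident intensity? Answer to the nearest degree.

θ ≈ 111°

Unpolarized light through the first polarizer → I₁ = ½ I₀, now polarized at 21°.
I₂ = I₁ cos²(66° − 21°) = 0.5 I₀ · cos²(45°) = 0.25 I₀.
Need I₃/I₀ = 0.125, so cos²(θ − 66°) = 0.125 / 0.25 = 0.5.
θ − 66° = arccos(√0.5) = 45.0°, giving θ ≈ 66 + 45.0 = 111.0°.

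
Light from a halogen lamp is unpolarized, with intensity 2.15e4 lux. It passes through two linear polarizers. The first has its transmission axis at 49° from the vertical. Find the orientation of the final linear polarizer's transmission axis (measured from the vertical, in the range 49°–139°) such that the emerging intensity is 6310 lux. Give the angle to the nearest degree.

θ ≈ 89°

Unpolarized light through the first polarizer → I₁ = ½ I₀, now polarized at 49°.
Target fraction: 6310 / 2.15e4 lux = 0.2935 of I₀.
Need I₂/I₀ = 0.2935, so cos²(θ − 49°) = 0.2935 / 0.5 = 0.587.
θ − 49° = arccos(√0.587) = 40.0°, giving θ ≈ 49 + 40.0 = 89.0°.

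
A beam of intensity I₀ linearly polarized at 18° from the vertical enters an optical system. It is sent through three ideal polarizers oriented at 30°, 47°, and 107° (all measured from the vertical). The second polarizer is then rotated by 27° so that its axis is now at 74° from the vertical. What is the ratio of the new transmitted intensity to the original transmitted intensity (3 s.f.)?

Before rotation:
By Malus's law, I₁ = I₀ cos²(30° − 18°) = I₀ cos²(12°) = 0.9568 I₀.
I₂ = I₁ cos²(47° − 30°) = 0.9568 I₀ · cos²(17°) = 0.875 I₀.
I₃ = I₂ cos²(107° − 47°) = 0.875 I₀ · cos²(60°) = 0.2187 I₀.
After rotation:
I₁ = I₀ cos²(30° − 18°) = I₀ cos²(12°) = 0.9568 I₀.
I₂ = I₁ cos²(74° − 30°) = 0.9568 I₀ · cos²(44°) = 0.4951 I₀.
I₃ = I₂ cos²(107° − 74°) = 0.4951 I₀ · cos²(33°) = 0.3482 I₀.
Ratio = 0.3482 / 0.2187 = 1.592.

I_new/I_old ≈ 1.59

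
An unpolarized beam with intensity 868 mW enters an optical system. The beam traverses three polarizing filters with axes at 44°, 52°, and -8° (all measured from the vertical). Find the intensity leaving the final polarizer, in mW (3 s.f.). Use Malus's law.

I ≈ 106 mW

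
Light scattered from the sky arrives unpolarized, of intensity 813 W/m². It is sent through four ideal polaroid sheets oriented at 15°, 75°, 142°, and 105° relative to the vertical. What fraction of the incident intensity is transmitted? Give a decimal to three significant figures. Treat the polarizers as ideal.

I/I₀ ≈ 0.0122

Unpolarized light through the first polarizer → I₁ = 813 W/m²/2 = 406.5 W/m², polarized at 15°.
I₂ = I₁ · cos²(60°) = 406.5 · 0.25 = 101.6 W/m².
I₃ = I₂ · cos²(67°) = 101.6 · 0.1527 = 15.52 W/m².
I₄ = I₃ · cos²(37°) = 15.52 · 0.6378 = 9.896 W/m².
Transmitted fraction = 0.01217.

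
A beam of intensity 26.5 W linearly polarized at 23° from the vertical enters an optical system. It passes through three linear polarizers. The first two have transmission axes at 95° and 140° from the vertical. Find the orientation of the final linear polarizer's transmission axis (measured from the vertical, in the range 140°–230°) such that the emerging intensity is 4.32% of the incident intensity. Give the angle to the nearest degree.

By Malus's law, I₁ = I₀ cos²(95° − 23°) = I₀ cos²(72°) = 0.09549 I₀.
I₂ = I₁ cos²(140° − 95°) = 0.09549 I₀ · cos²(45°) = 0.04775 I₀.
Need I₃/I₀ = 0.0432, so cos²(θ − 140°) = 0.0432 / 0.04775 = 0.9048.
θ − 140° = arccos(√0.9048) = 18.0°, giving θ ≈ 140 + 18.0 = 158.0°.

θ ≈ 158°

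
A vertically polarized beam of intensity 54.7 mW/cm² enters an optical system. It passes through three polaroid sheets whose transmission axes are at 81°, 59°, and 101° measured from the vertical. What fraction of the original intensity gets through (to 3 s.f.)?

I/I₀ ≈ 0.0116

By Malus's law, I₁ = 54.7 mW/cm² · cos²(81°) = 1.339 mW/cm².
I₂ = I₁ · cos²(22°) = 1.339 · 0.8597 = 1.151 mW/cm².
I₃ = I₂ · cos²(42°) = 1.151 · 0.5523 = 0.6355 mW/cm².
Transmitted fraction = 0.01162.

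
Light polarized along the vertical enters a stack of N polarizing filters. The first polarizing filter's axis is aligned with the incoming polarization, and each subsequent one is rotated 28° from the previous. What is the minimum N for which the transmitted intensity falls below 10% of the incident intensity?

N = 11

First polarizer is aligned with the polarization: full transmission.
Each further stage multiplies by cos²(28°) = 0.7796.
After N polarizers: T = 0.7796^(N−1). Require T < 0.10 ⇒ N−1 > ln(0.10)/ln(0.7796) = 9.25, so N−1 ≥ 10 and N = 11.
Check: N=11 gives T = 0.08293 < 0.10; N=10 gives T = 0.1064.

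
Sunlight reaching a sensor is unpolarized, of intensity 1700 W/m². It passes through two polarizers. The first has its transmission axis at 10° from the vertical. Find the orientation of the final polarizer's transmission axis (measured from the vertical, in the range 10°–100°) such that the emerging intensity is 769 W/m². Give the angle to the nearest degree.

θ ≈ 28°

Unpolarized light through the first polarizer → I₁ = ½ I₀, now polarized at 10°.
Target fraction: 769 / 1700 W/m² = 0.4524 of I₀.
Need I₂/I₀ = 0.4524, so cos²(θ − 10°) = 0.4524 / 0.5 = 0.9047.
θ − 10° = arccos(√0.9047) = 18.0°, giving θ ≈ 10 + 18.0 = 28.0°.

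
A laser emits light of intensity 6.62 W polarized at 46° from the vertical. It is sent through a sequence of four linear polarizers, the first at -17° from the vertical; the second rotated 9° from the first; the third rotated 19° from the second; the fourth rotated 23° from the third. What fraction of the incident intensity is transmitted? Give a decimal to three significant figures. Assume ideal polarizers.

By Malus's law, I₁ = 6.62 W · cos²(63°) = 1.364 W.
I₂ = I₁ · cos²(9°) = 1.364 · 0.9755 = 1.331 W.
I₃ = I₂ · cos²(19°) = 1.331 · 0.894 = 1.19 W.
I₄ = I₃ · cos²(23°) = 1.19 · 0.8473 = 1.008 W.
Transmitted fraction = 0.1523.

I/I₀ ≈ 0.152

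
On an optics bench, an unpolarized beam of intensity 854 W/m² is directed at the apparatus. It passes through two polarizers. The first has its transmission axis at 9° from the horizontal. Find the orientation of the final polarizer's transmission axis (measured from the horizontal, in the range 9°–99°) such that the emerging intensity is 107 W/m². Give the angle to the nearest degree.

θ ≈ 69°

Unpolarized light through the first polarizer → I₁ = ½ I₀, now polarized at 9°.
Target fraction: 107 / 854 W/m² = 0.1253 of I₀.
Need I₂/I₀ = 0.1253, so cos²(θ − 9°) = 0.1253 / 0.5 = 0.2506.
θ − 9° = arccos(√0.2506) = 60.0°, giving θ ≈ 9 + 60.0 = 69.0°.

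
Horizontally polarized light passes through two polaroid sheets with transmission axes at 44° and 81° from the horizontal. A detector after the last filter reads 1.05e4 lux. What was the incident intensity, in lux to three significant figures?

I₀ ≈ 3.18e4 lux

I₁ = I₀ cos²(44° − 0°) = I₀ cos²(44°) = 0.5174 I₀.
I₂ = I₁ cos²(81° − 44°) = 0.5174 I₀ · cos²(37°) = 0.33 I₀.
So 1.05e4 lux = 0.33 I₀, giving I₀ = 1.05e4/0.33 = 3.181e+04 lux.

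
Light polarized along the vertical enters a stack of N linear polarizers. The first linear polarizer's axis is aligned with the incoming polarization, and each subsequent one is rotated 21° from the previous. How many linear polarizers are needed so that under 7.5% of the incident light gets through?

N = 20

First polarizer is aligned with the polarization: full transmission.
Each further stage multiplies by cos²(21°) = 0.8716.
After N polarizers: T = 0.8716^(N−1). Require T < 0.075 ⇒ N−1 > ln(0.075)/ln(0.8716) = 18.84, so N−1 ≥ 19 and N = 20.
Check: N=20 gives T = 0.07341 < 0.075; N=19 gives T = 0.08423.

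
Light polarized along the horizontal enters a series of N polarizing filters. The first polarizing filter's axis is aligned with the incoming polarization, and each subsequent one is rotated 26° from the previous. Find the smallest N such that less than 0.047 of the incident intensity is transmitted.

N = 16

First polarizer is aligned with the polarization: full transmission.
Each further stage multiplies by cos²(26°) = 0.8078.
After N polarizers: T = 0.8078^(N−1). Require T < 0.047 ⇒ N−1 > ln(0.047)/ln(0.8078) = 14.33, so N−1 ≥ 15 and N = 16.
Check: N=16 gives T = 0.04072 < 0.047; N=15 gives T = 0.05041.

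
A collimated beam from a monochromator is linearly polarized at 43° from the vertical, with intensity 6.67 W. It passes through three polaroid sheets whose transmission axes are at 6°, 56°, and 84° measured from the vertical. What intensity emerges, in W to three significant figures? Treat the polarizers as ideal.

I₁ = 6.67 W · cos²(37°) = 4.254 W.
I₂ = I₁ · cos²(50°) = 4.254 · 0.4132 = 1.758 W.
I₃ = I₂ · cos²(28°) = 1.758 · 0.7796 = 1.37 W.

I ≈ 1.37 W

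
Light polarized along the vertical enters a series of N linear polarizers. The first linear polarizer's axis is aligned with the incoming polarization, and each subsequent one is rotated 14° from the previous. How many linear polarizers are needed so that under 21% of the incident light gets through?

N = 27

First polarizer is aligned with the polarization: full transmission.
Each further stage multiplies by cos²(14°) = 0.9415.
After N polarizers: T = 0.9415^(N−1). Require T < 0.21 ⇒ N−1 > ln(0.21)/ln(0.9415) = 25.88, so N−1 ≥ 26 and N = 27.
Check: N=27 gives T = 0.2085 < 0.21; N=26 gives T = 0.2214.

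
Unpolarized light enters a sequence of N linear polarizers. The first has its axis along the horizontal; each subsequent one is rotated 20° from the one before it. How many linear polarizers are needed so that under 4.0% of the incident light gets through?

N = 22

First polarizer halves the unpolarized light: factor 1/2.
Each further stage multiplies by cos²(20°) = 0.883.
After N polarizers: T = 0.5·0.883^(N−1). Require T < 0.040 ⇒ N−1 > ln(0.040/0.5)/ln(0.883) = 20.30, so N−1 ≥ 21 and N = 22.
Check: N=22 gives T = 0.03668 < 0.040; N=21 gives T = 0.04153.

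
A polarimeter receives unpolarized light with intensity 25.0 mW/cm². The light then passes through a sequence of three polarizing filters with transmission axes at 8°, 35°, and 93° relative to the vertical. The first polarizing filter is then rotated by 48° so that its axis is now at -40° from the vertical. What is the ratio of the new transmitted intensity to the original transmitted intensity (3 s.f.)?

Before rotation:
Unpolarized light through the first polarizer → I₁ = ½ I₀, now polarized at 8°.
I₂ = I₁ cos²(35° − 8°) = 0.5 I₀ · cos²(27°) = 0.3969 I₀.
I₃ = I₂ cos²(93° − 35°) = 0.3969 I₀ · cos²(58°) = 0.1115 I₀.
After rotation:
Unpolarized light through the first polarizer → I₁ = ½ I₀, now polarized at -40°.
I₂ = I₁ cos²(35° + 40°) = 0.5 I₀ · cos²(75°) = 0.03349 I₀.
I₃ = I₂ cos²(93° − 35°) = 0.03349 I₀ · cos²(58°) = 0.009405 I₀.
Ratio = 0.009405 / 0.1115 = 0.08438.

I_new/I_old ≈ 0.0844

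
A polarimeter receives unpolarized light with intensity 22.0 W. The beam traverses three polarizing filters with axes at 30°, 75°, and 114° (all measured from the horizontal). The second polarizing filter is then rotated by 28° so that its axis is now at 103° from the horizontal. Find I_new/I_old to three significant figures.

Before rotation:
Unpolarized light through the first polarizer → I₁ = ½ I₀, now polarized at 30°.
I₂ = I₁ cos²(75° − 30°) = 0.5 I₀ · cos²(45°) = 0.25 I₀.
I₃ = I₂ cos²(114° − 75°) = 0.25 I₀ · cos²(39°) = 0.151 I₀.
After rotation:
Unpolarized light through the first polarizer → I₁ = ½ I₀, now polarized at 30°.
I₂ = I₁ cos²(103° − 30°) = 0.5 I₀ · cos²(73°) = 0.04274 I₀.
I₃ = I₂ cos²(114° − 103°) = 0.04274 I₀ · cos²(11°) = 0.04118 I₀.
Ratio = 0.04118 / 0.151 = 0.2728.

I_new/I_old ≈ 0.273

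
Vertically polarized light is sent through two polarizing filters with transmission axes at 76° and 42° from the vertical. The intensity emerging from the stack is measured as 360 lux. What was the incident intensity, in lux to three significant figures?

I₀ ≈ 8950 lux

I₁ = I₀ cos²(76° − 0°) = I₀ cos²(76°) = 0.05853 I₀.
I₂ = I₁ cos²(42° − 76°) = 0.05853 I₀ · cos²(34°) = 0.04023 I₀.
So 360 lux = 0.04023 I₀, giving I₀ = 360/0.04023 = 8950 lux.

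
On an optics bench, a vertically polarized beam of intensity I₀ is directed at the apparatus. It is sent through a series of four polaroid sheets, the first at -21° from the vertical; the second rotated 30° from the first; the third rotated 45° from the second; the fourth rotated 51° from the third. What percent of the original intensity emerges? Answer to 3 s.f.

≈ 12.9%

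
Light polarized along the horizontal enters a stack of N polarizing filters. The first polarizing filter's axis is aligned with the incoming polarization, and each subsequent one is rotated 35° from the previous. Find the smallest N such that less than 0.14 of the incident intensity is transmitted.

First polarizer is aligned with the polarization: full transmission.
Each further stage multiplies by cos²(35°) = 0.671.
After N polarizers: T = 0.671^(N−1). Require T < 0.14 ⇒ N−1 > ln(0.14)/ln(0.671) = 4.93, so N−1 ≥ 5 and N = 6.
Check: N=6 gives T = 0.136 < 0.14; N=5 gives T = 0.2027.

N = 6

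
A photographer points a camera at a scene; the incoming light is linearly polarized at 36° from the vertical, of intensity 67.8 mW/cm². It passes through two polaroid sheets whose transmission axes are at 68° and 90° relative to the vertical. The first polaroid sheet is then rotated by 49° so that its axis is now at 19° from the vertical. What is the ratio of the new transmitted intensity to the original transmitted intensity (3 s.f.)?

I_new/I_old ≈ 0.157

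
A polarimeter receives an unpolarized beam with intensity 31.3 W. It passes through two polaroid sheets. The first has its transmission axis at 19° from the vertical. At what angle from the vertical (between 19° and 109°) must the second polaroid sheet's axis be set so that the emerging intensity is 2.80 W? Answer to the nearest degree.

θ ≈ 84°

Unpolarized light through the first polarizer → I₁ = ½ I₀, now polarized at 19°.
Target fraction: 2.80 / 31.3 W = 0.08946 of I₀.
Need I₂/I₀ = 0.08946, so cos²(θ − 19°) = 0.08946 / 0.5 = 0.1789.
θ − 19° = arccos(√0.1789) = 65.0°, giving θ ≈ 19 + 65.0 = 84.0°.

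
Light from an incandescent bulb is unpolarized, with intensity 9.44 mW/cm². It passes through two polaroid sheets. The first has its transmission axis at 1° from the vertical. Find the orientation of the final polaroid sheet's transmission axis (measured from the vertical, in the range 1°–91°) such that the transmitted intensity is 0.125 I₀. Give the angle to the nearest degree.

θ ≈ 61°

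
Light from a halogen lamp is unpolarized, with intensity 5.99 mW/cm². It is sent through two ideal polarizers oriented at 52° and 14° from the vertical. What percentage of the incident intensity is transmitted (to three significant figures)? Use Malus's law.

≈ 31.0%

Unpolarized light through the first polarizer → I₁ = 5.99 mW/cm²/2 = 2.995 mW/cm², polarized at 52°.
I₂ = I₁ · cos²(38°) = 2.995 · 0.621 = 1.86 mW/cm².
That is 31.05% of the incident intensity.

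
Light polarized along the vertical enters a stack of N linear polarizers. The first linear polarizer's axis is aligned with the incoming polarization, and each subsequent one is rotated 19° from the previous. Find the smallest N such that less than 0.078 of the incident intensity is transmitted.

First polarizer is aligned with the polarization: full transmission.
Each further stage multiplies by cos²(19°) = 0.894.
After N polarizers: T = 0.894^(N−1). Require T < 0.078 ⇒ N−1 > ln(0.078)/ln(0.894) = 22.77, so N−1 ≥ 23 and N = 24.
Check: N=24 gives T = 0.076 < 0.078; N=23 gives T = 0.08501.

N = 24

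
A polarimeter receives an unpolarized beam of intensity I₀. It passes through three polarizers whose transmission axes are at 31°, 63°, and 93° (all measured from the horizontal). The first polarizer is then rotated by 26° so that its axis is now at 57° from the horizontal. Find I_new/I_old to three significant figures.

Before rotation:
Unpolarized light through the first polarizer → I₁ = ½ I₀, now polarized at 31°.
I₂ = I₁ cos²(63° − 31°) = 0.5 I₀ · cos²(32°) = 0.3596 I₀.
I₃ = I₂ cos²(93° − 63°) = 0.3596 I₀ · cos²(30°) = 0.2697 I₀.
After rotation:
Unpolarized light through the first polarizer → I₁ = ½ I₀, now polarized at 57°.
I₂ = I₁ cos²(63° − 57°) = 0.5 I₀ · cos²(6°) = 0.4945 I₀.
I₃ = I₂ cos²(93° − 63°) = 0.4945 I₀ · cos²(30°) = 0.3709 I₀.
Ratio = 0.3709 / 0.2697 = 1.375.

I_new/I_old ≈ 1.38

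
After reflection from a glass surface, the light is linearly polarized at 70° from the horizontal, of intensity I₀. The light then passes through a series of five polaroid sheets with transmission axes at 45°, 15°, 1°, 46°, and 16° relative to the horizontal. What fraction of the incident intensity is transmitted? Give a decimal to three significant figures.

By Malus's law, I₁ = I₀ cos²(45° − 70°) = I₀ cos²(25°) = 0.8214 I₀.
I₂ = I₁ cos²(15° − 45°) = 0.8214 I₀ · cos²(30°) = 0.616 I₀.
I₃ = I₂ cos²(1° − 15°) = 0.616 I₀ · cos²(14°) = 0.58 I₀.
I₄ = I₃ cos²(46° − 1°) = 0.58 I₀ · cos²(45°) = 0.29 I₀.
I₅ = I₄ cos²(16° − 46°) = 0.29 I₀ · cos²(30°) = 0.2175 I₀.
Transmitted fraction = 0.2175.

≈ 0.217 I₀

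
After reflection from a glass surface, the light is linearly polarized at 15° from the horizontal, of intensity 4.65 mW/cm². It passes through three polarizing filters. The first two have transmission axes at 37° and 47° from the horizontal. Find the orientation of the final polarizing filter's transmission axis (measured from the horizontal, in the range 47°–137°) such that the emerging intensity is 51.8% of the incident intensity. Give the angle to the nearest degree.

By Malus's law, I₁ = I₀ cos²(37° − 15°) = I₀ cos²(22°) = 0.8597 I₀.
I₂ = I₁ cos²(47° − 37°) = 0.8597 I₀ · cos²(10°) = 0.8337 I₀.
Need I₃/I₀ = 0.518, so cos²(θ − 47°) = 0.518 / 0.8337 = 0.6213.
θ − 47° = arccos(√0.6213) = 38.0°, giving θ ≈ 47 + 38.0 = 85.0°.

θ ≈ 85°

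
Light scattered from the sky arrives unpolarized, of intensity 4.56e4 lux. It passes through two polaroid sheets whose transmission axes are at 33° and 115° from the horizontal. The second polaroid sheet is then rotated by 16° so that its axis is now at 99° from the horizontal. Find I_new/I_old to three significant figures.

Before rotation:
Unpolarized light through the first polarizer → I₁ = ½ I₀, now polarized at 33°.
I₂ = I₁ cos²(115° − 33°) = 0.5 I₀ · cos²(82°) = 0.009685 I₀.
After rotation:
Unpolarized light through the first polarizer → I₁ = ½ I₀, now polarized at 33°.
I₂ = I₁ cos²(99° − 33°) = 0.5 I₀ · cos²(66°) = 0.08272 I₀.
Ratio = 0.08272 / 0.009685 = 8.541.

I_new/I_old ≈ 8.54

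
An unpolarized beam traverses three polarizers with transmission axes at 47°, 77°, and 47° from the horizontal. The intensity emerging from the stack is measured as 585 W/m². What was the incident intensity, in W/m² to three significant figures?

I₀ ≈ 2080 W/m²

Unpolarized light through the first polarizer → I₁ = ½ I₀, now polarized at 47°.
I₂ = I₁ cos²(77° − 47°) = 0.5 I₀ · cos²(30°) = 0.375 I₀.
I₃ = I₂ cos²(47° − 77°) = 0.375 I₀ · cos²(30°) = 0.2813 I₀.
So 585 W/m² = 0.2813 I₀, giving I₀ = 585/0.2813 = 2080 W/m².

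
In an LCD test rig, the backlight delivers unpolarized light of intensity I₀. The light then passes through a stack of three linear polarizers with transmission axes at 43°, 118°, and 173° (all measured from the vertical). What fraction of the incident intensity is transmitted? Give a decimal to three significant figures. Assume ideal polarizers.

Unpolarized light through the first polarizer → I₁ = ½ I₀, now polarized at 43°.
I₂ = I₁ cos²(118° − 43°) = 0.5 I₀ · cos²(75°) = 0.03349 I₀.
I₃ = I₂ cos²(173° − 118°) = 0.03349 I₀ · cos²(55°) = 0.01102 I₀.
Transmitted fraction = 0.01102.

≈ 0.0110 I₀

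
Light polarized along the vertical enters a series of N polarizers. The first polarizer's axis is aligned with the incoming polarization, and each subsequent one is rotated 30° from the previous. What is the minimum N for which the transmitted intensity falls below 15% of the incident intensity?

N = 8

First polarizer is aligned with the polarization: full transmission.
Each further stage multiplies by cos²(30°) = 0.75.
After N polarizers: T = 0.75^(N−1). Require T < 0.15 ⇒ N−1 > ln(0.15)/ln(0.75) = 6.59, so N−1 ≥ 7 and N = 8.
Check: N=8 gives T = 0.1335 < 0.15; N=7 gives T = 0.178.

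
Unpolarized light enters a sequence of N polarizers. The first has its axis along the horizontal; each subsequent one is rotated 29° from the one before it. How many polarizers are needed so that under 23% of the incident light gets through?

First polarizer halves the unpolarized light: factor 1/2.
Each further stage multiplies by cos²(29°) = 0.765.
After N polarizers: T = 0.5·0.765^(N−1). Require T < 0.23 ⇒ N−1 > ln(0.23/0.5)/ln(0.765) = 2.90, so N−1 ≥ 3 and N = 4.
Check: N=4 gives T = 0.2238 < 0.23; N=3 gives T = 0.2926.

N = 4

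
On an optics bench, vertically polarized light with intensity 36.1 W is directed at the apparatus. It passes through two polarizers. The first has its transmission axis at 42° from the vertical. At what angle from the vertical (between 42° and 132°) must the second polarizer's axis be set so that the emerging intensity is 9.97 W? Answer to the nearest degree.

I₁ = I₀ cos²(42° − 0°) = I₀ cos²(42°) = 0.5523 I₀.
Target fraction: 9.97 / 36.1 W = 0.2762 of I₀.
Need I₂/I₀ = 0.2762, so cos²(θ − 42°) = 0.2762 / 0.5523 = 0.5001.
θ − 42° = arccos(√0.5001) = 45.0°, giving θ ≈ 42 + 45.0 = 87.0°.

θ ≈ 87°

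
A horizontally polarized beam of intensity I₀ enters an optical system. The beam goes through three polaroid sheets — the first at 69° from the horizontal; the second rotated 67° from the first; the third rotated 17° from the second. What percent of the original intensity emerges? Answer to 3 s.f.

I₁ = I₀ cos²(69° − 0°) = I₀ cos²(69°) = 0.1284 I₀.
I₂ = I₁ cos²(67°) = 0.1284 · 0.1527 I₀ = 0.01961 I₀.
I₃ = I₂ cos²(17°) = 0.01961 · 0.9145 I₀ = 0.01793 I₀.
That is 1.793% of the incident intensity.

≈ 1.79%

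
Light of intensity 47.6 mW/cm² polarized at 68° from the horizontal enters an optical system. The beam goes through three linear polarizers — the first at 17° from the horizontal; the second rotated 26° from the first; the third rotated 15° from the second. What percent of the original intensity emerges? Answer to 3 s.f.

≈ 29.9%

I₁ = 47.6 mW/cm² · cos²(51°) = 18.85 mW/cm².
I₂ = I₁ · cos²(26°) = 18.85 · 0.8078 = 15.23 mW/cm².
I₃ = I₂ · cos²(15°) = 15.23 · 0.933 = 14.21 mW/cm².
That is 29.85% of the incident intensity.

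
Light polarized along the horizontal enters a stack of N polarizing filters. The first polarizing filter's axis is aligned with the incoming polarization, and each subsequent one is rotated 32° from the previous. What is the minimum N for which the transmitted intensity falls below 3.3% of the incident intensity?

First polarizer is aligned with the polarization: full transmission.
Each further stage multiplies by cos²(32°) = 0.7192.
After N polarizers: T = 0.7192^(N−1). Require T < 0.033 ⇒ N−1 > ln(0.033)/ln(0.7192) = 10.35, so N−1 ≥ 11 and N = 12.
Check: N=12 gives T = 0.02662 < 0.033; N=11 gives T = 0.03702.

N = 12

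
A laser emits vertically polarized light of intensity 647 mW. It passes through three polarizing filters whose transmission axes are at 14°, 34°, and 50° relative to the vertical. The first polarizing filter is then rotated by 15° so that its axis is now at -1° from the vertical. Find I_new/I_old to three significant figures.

Before rotation:
By Malus's law, I₁ = I₀ cos²(14° − 0°) = I₀ cos²(14°) = 0.9415 I₀.
I₂ = I₁ cos²(34° − 14°) = 0.9415 I₀ · cos²(20°) = 0.8313 I₀.
I₃ = I₂ cos²(50° − 34°) = 0.8313 I₀ · cos²(16°) = 0.7682 I₀.
After rotation:
I₁ = I₀ cos²(-1° − 0°) = I₀ cos²(1°) = 0.9997 I₀.
I₂ = I₁ cos²(34° + 1°) = 0.9997 I₀ · cos²(35°) = 0.6708 I₀.
I₃ = I₂ cos²(50° − 34°) = 0.6708 I₀ · cos²(16°) = 0.6198 I₀.
Ratio = 0.6198 / 0.7682 = 0.8069.

I_new/I_old ≈ 0.807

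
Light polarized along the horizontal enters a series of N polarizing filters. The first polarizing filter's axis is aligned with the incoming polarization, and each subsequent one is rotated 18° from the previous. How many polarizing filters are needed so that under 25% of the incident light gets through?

First polarizer is aligned with the polarization: full transmission.
Each further stage multiplies by cos²(18°) = 0.9045.
After N polarizers: T = 0.9045^(N−1). Require T < 0.25 ⇒ N−1 > ln(0.25)/ln(0.9045) = 13.81, so N−1 ≥ 14 and N = 15.
Check: N=15 gives T = 0.2453 < 0.25; N=14 gives T = 0.2712.

N = 15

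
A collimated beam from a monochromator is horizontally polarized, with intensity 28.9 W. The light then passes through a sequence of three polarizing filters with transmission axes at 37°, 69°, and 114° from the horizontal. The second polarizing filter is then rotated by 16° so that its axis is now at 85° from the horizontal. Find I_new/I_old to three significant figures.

Before rotation:
I₁ = I₀ cos²(37° − 0°) = I₀ cos²(37°) = 0.6378 I₀.
I₂ = I₁ cos²(69° − 37°) = 0.6378 I₀ · cos²(32°) = 0.4587 I₀.
I₃ = I₂ cos²(114° − 69°) = 0.4587 I₀ · cos²(45°) = 0.2294 I₀.
After rotation:
I₁ = I₀ cos²(37° − 0°) = I₀ cos²(37°) = 0.6378 I₀.
I₂ = I₁ cos²(85° − 37°) = 0.6378 I₀ · cos²(48°) = 0.2856 I₀.
I₃ = I₂ cos²(114° − 85°) = 0.2856 I₀ · cos²(29°) = 0.2185 I₀.
Ratio = 0.2185 / 0.2294 = 0.9525.

I_new/I_old ≈ 0.952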